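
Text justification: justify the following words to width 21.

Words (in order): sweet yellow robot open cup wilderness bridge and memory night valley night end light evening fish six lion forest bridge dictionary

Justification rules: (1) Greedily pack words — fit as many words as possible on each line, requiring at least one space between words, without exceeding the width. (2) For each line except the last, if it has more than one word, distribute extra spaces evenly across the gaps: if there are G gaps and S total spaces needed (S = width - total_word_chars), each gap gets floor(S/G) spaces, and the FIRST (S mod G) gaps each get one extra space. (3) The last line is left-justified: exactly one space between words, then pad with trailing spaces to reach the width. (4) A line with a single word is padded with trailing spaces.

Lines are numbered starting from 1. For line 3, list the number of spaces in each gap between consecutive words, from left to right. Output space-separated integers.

Answer: 3 3

Derivation:
Line 1: ['sweet', 'yellow', 'robot'] (min_width=18, slack=3)
Line 2: ['open', 'cup', 'wilderness'] (min_width=19, slack=2)
Line 3: ['bridge', 'and', 'memory'] (min_width=17, slack=4)
Line 4: ['night', 'valley', 'night'] (min_width=18, slack=3)
Line 5: ['end', 'light', 'evening'] (min_width=17, slack=4)
Line 6: ['fish', 'six', 'lion', 'forest'] (min_width=20, slack=1)
Line 7: ['bridge', 'dictionary'] (min_width=17, slack=4)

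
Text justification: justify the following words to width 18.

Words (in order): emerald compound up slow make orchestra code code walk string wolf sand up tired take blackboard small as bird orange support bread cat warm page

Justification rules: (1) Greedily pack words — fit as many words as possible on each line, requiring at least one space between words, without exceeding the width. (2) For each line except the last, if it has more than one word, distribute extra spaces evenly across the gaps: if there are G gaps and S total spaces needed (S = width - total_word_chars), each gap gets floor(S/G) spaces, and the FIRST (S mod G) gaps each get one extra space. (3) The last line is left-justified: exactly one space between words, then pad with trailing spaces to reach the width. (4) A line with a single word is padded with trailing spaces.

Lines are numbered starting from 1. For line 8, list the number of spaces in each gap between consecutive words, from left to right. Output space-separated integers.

Line 1: ['emerald', 'compound'] (min_width=16, slack=2)
Line 2: ['up', 'slow', 'make'] (min_width=12, slack=6)
Line 3: ['orchestra', 'code'] (min_width=14, slack=4)
Line 4: ['code', 'walk', 'string'] (min_width=16, slack=2)
Line 5: ['wolf', 'sand', 'up', 'tired'] (min_width=18, slack=0)
Line 6: ['take', 'blackboard'] (min_width=15, slack=3)
Line 7: ['small', 'as', 'bird'] (min_width=13, slack=5)
Line 8: ['orange', 'support'] (min_width=14, slack=4)
Line 9: ['bread', 'cat', 'warm'] (min_width=14, slack=4)
Line 10: ['page'] (min_width=4, slack=14)

Answer: 5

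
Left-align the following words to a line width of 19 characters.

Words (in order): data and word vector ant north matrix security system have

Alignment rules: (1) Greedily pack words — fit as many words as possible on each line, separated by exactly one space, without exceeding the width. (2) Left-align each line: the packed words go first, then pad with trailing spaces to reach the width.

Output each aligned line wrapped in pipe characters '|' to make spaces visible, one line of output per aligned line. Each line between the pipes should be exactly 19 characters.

Answer: |data and word      |
|vector ant north   |
|matrix security    |
|system have        |

Derivation:
Line 1: ['data', 'and', 'word'] (min_width=13, slack=6)
Line 2: ['vector', 'ant', 'north'] (min_width=16, slack=3)
Line 3: ['matrix', 'security'] (min_width=15, slack=4)
Line 4: ['system', 'have'] (min_width=11, slack=8)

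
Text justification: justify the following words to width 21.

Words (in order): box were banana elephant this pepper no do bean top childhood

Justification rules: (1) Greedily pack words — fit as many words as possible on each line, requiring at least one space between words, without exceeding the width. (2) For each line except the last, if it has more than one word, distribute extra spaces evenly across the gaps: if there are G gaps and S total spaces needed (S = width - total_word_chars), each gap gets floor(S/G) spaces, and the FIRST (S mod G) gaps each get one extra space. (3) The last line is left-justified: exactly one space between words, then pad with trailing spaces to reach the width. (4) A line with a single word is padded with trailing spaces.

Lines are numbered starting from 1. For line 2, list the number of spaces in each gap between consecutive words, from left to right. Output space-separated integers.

Line 1: ['box', 'were', 'banana'] (min_width=15, slack=6)
Line 2: ['elephant', 'this', 'pepper'] (min_width=20, slack=1)
Line 3: ['no', 'do', 'bean', 'top'] (min_width=14, slack=7)
Line 4: ['childhood'] (min_width=9, slack=12)

Answer: 2 1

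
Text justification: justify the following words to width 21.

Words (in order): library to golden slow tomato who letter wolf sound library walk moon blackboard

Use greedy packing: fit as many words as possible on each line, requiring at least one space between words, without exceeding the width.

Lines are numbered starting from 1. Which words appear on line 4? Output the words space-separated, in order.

Line 1: ['library', 'to', 'golden'] (min_width=17, slack=4)
Line 2: ['slow', 'tomato', 'who'] (min_width=15, slack=6)
Line 3: ['letter', 'wolf', 'sound'] (min_width=17, slack=4)
Line 4: ['library', 'walk', 'moon'] (min_width=17, slack=4)
Line 5: ['blackboard'] (min_width=10, slack=11)

Answer: library walk moon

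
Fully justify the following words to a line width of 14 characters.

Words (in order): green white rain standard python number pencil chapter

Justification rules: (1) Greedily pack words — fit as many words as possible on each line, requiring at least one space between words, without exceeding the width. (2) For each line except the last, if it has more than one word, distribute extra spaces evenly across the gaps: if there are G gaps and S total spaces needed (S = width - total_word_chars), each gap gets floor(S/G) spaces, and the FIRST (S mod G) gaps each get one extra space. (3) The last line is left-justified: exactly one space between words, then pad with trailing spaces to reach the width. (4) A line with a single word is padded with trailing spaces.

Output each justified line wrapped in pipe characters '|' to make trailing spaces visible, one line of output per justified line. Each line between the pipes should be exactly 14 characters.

Answer: |green    white|
|rain  standard|
|python  number|
|pencil chapter|

Derivation:
Line 1: ['green', 'white'] (min_width=11, slack=3)
Line 2: ['rain', 'standard'] (min_width=13, slack=1)
Line 3: ['python', 'number'] (min_width=13, slack=1)
Line 4: ['pencil', 'chapter'] (min_width=14, slack=0)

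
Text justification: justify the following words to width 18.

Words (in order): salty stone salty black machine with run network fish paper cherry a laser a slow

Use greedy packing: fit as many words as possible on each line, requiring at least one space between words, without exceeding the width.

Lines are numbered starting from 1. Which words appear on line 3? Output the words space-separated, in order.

Answer: run network fish

Derivation:
Line 1: ['salty', 'stone', 'salty'] (min_width=17, slack=1)
Line 2: ['black', 'machine', 'with'] (min_width=18, slack=0)
Line 3: ['run', 'network', 'fish'] (min_width=16, slack=2)
Line 4: ['paper', 'cherry', 'a'] (min_width=14, slack=4)
Line 5: ['laser', 'a', 'slow'] (min_width=12, slack=6)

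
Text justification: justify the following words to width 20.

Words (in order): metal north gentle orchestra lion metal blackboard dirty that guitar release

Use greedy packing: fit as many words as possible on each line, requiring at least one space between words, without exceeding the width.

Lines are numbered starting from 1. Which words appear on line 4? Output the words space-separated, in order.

Line 1: ['metal', 'north', 'gentle'] (min_width=18, slack=2)
Line 2: ['orchestra', 'lion', 'metal'] (min_width=20, slack=0)
Line 3: ['blackboard', 'dirty'] (min_width=16, slack=4)
Line 4: ['that', 'guitar', 'release'] (min_width=19, slack=1)

Answer: that guitar release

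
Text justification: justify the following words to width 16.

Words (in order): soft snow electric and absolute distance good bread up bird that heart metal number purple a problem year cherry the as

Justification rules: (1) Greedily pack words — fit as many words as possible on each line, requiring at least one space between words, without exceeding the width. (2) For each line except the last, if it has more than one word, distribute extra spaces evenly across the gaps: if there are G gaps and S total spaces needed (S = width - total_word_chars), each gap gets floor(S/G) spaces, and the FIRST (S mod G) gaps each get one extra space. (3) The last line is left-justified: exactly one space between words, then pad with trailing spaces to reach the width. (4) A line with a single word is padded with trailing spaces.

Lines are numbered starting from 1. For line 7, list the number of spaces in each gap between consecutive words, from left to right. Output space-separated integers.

Line 1: ['soft', 'snow'] (min_width=9, slack=7)
Line 2: ['electric', 'and'] (min_width=12, slack=4)
Line 3: ['absolute'] (min_width=8, slack=8)
Line 4: ['distance', 'good'] (min_width=13, slack=3)
Line 5: ['bread', 'up', 'bird'] (min_width=13, slack=3)
Line 6: ['that', 'heart', 'metal'] (min_width=16, slack=0)
Line 7: ['number', 'purple', 'a'] (min_width=15, slack=1)
Line 8: ['problem', 'year'] (min_width=12, slack=4)
Line 9: ['cherry', 'the', 'as'] (min_width=13, slack=3)

Answer: 2 1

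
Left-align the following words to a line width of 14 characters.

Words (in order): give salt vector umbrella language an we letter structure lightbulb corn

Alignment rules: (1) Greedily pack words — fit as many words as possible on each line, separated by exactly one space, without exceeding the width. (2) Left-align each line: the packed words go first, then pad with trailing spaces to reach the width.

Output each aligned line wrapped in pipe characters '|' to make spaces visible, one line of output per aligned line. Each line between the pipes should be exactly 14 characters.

Answer: |give salt     |
|vector        |
|umbrella      |
|language an we|
|letter        |
|structure     |
|lightbulb corn|

Derivation:
Line 1: ['give', 'salt'] (min_width=9, slack=5)
Line 2: ['vector'] (min_width=6, slack=8)
Line 3: ['umbrella'] (min_width=8, slack=6)
Line 4: ['language', 'an', 'we'] (min_width=14, slack=0)
Line 5: ['letter'] (min_width=6, slack=8)
Line 6: ['structure'] (min_width=9, slack=5)
Line 7: ['lightbulb', 'corn'] (min_width=14, slack=0)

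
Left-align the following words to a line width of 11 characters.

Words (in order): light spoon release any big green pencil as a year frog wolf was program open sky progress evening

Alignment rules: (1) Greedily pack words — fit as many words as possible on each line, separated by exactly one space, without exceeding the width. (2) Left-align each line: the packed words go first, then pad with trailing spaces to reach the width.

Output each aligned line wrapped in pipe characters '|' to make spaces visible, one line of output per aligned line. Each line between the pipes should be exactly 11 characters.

Line 1: ['light', 'spoon'] (min_width=11, slack=0)
Line 2: ['release', 'any'] (min_width=11, slack=0)
Line 3: ['big', 'green'] (min_width=9, slack=2)
Line 4: ['pencil', 'as', 'a'] (min_width=11, slack=0)
Line 5: ['year', 'frog'] (min_width=9, slack=2)
Line 6: ['wolf', 'was'] (min_width=8, slack=3)
Line 7: ['program'] (min_width=7, slack=4)
Line 8: ['open', 'sky'] (min_width=8, slack=3)
Line 9: ['progress'] (min_width=8, slack=3)
Line 10: ['evening'] (min_width=7, slack=4)

Answer: |light spoon|
|release any|
|big green  |
|pencil as a|
|year frog  |
|wolf was   |
|program    |
|open sky   |
|progress   |
|evening    |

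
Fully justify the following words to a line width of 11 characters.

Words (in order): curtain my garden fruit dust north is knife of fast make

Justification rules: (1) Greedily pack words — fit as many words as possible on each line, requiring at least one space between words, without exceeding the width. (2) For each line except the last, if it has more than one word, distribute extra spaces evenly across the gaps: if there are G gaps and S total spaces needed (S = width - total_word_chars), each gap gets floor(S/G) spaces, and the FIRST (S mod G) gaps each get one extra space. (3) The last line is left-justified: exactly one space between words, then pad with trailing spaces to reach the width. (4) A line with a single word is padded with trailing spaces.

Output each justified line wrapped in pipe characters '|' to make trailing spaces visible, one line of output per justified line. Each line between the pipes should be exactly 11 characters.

Answer: |curtain  my|
|garden     |
|fruit  dust|
|north    is|
|knife    of|
|fast make  |

Derivation:
Line 1: ['curtain', 'my'] (min_width=10, slack=1)
Line 2: ['garden'] (min_width=6, slack=5)
Line 3: ['fruit', 'dust'] (min_width=10, slack=1)
Line 4: ['north', 'is'] (min_width=8, slack=3)
Line 5: ['knife', 'of'] (min_width=8, slack=3)
Line 6: ['fast', 'make'] (min_width=9, slack=2)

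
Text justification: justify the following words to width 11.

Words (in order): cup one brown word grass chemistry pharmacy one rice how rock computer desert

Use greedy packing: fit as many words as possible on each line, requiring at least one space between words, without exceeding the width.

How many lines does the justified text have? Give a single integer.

Answer: 9

Derivation:
Line 1: ['cup', 'one'] (min_width=7, slack=4)
Line 2: ['brown', 'word'] (min_width=10, slack=1)
Line 3: ['grass'] (min_width=5, slack=6)
Line 4: ['chemistry'] (min_width=9, slack=2)
Line 5: ['pharmacy'] (min_width=8, slack=3)
Line 6: ['one', 'rice'] (min_width=8, slack=3)
Line 7: ['how', 'rock'] (min_width=8, slack=3)
Line 8: ['computer'] (min_width=8, slack=3)
Line 9: ['desert'] (min_width=6, slack=5)
Total lines: 9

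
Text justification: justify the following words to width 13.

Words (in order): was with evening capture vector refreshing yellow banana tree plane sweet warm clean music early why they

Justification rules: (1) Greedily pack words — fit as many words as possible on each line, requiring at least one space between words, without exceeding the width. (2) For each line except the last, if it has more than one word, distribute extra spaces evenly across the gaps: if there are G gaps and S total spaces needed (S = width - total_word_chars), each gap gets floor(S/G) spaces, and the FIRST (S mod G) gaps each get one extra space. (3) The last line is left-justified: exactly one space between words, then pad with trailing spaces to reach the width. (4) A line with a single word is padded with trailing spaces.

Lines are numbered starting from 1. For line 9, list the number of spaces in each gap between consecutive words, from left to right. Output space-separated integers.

Line 1: ['was', 'with'] (min_width=8, slack=5)
Line 2: ['evening'] (min_width=7, slack=6)
Line 3: ['capture'] (min_width=7, slack=6)
Line 4: ['vector'] (min_width=6, slack=7)
Line 5: ['refreshing'] (min_width=10, slack=3)
Line 6: ['yellow', 'banana'] (min_width=13, slack=0)
Line 7: ['tree', 'plane'] (min_width=10, slack=3)
Line 8: ['sweet', 'warm'] (min_width=10, slack=3)
Line 9: ['clean', 'music'] (min_width=11, slack=2)
Line 10: ['early', 'why'] (min_width=9, slack=4)
Line 11: ['they'] (min_width=4, slack=9)

Answer: 3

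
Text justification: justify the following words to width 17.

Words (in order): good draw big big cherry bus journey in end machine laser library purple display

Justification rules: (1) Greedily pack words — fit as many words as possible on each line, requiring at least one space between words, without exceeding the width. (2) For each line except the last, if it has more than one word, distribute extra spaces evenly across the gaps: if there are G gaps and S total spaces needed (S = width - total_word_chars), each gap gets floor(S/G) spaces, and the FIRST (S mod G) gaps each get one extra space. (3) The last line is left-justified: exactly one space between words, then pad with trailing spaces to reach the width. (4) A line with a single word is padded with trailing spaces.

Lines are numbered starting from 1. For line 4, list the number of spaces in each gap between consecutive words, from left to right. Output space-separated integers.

Line 1: ['good', 'draw', 'big', 'big'] (min_width=17, slack=0)
Line 2: ['cherry', 'bus'] (min_width=10, slack=7)
Line 3: ['journey', 'in', 'end'] (min_width=14, slack=3)
Line 4: ['machine', 'laser'] (min_width=13, slack=4)
Line 5: ['library', 'purple'] (min_width=14, slack=3)
Line 6: ['display'] (min_width=7, slack=10)

Answer: 5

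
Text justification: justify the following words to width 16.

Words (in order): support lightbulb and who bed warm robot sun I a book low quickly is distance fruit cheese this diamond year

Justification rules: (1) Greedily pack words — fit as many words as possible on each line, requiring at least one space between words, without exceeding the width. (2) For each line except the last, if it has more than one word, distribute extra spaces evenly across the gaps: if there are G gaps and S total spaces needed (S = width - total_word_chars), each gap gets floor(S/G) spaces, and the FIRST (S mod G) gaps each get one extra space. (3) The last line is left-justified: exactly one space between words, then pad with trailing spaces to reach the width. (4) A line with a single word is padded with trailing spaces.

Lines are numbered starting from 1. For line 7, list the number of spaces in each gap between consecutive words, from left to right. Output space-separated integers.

Answer: 5

Derivation:
Line 1: ['support'] (min_width=7, slack=9)
Line 2: ['lightbulb', 'and'] (min_width=13, slack=3)
Line 3: ['who', 'bed', 'warm'] (min_width=12, slack=4)
Line 4: ['robot', 'sun', 'I', 'a'] (min_width=13, slack=3)
Line 5: ['book', 'low', 'quickly'] (min_width=16, slack=0)
Line 6: ['is', 'distance'] (min_width=11, slack=5)
Line 7: ['fruit', 'cheese'] (min_width=12, slack=4)
Line 8: ['this', 'diamond'] (min_width=12, slack=4)
Line 9: ['year'] (min_width=4, slack=12)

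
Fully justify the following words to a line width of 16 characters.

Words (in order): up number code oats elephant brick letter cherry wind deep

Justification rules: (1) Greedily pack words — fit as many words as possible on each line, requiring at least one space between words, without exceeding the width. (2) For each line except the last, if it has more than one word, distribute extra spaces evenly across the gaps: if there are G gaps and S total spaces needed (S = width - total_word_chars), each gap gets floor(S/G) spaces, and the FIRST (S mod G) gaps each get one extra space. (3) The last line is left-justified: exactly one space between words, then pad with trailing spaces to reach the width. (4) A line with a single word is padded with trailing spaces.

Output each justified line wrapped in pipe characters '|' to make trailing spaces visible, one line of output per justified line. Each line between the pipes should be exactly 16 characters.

Answer: |up  number  code|
|oats    elephant|
|brick     letter|
|cherry wind deep|

Derivation:
Line 1: ['up', 'number', 'code'] (min_width=14, slack=2)
Line 2: ['oats', 'elephant'] (min_width=13, slack=3)
Line 3: ['brick', 'letter'] (min_width=12, slack=4)
Line 4: ['cherry', 'wind', 'deep'] (min_width=16, slack=0)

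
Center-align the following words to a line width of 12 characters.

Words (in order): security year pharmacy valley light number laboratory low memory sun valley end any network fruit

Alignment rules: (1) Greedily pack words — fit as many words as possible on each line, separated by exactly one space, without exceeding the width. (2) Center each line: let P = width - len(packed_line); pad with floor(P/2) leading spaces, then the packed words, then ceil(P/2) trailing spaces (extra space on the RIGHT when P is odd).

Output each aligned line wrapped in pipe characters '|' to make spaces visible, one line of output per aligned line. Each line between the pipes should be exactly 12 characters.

Answer: |  security  |
|    year    |
|  pharmacy  |
|valley light|
|   number   |
| laboratory |
| low memory |
| sun valley |
|  end any   |
|  network   |
|   fruit    |

Derivation:
Line 1: ['security'] (min_width=8, slack=4)
Line 2: ['year'] (min_width=4, slack=8)
Line 3: ['pharmacy'] (min_width=8, slack=4)
Line 4: ['valley', 'light'] (min_width=12, slack=0)
Line 5: ['number'] (min_width=6, slack=6)
Line 6: ['laboratory'] (min_width=10, slack=2)
Line 7: ['low', 'memory'] (min_width=10, slack=2)
Line 8: ['sun', 'valley'] (min_width=10, slack=2)
Line 9: ['end', 'any'] (min_width=7, slack=5)
Line 10: ['network'] (min_width=7, slack=5)
Line 11: ['fruit'] (min_width=5, slack=7)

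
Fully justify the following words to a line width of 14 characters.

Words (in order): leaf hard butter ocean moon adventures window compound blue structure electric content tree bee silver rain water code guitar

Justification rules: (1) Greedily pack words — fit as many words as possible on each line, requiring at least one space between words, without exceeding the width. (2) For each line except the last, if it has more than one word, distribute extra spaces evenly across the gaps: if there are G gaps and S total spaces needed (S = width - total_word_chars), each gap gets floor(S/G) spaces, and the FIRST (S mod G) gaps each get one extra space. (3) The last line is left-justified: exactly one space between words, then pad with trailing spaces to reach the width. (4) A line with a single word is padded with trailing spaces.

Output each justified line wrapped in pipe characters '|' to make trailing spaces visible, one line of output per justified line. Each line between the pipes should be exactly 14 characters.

Answer: |leaf      hard|
|butter   ocean|
|moon          |
|adventures    |
|window        |
|compound  blue|
|structure     |
|electric      |
|content   tree|
|bee     silver|
|rain     water|
|code guitar   |

Derivation:
Line 1: ['leaf', 'hard'] (min_width=9, slack=5)
Line 2: ['butter', 'ocean'] (min_width=12, slack=2)
Line 3: ['moon'] (min_width=4, slack=10)
Line 4: ['adventures'] (min_width=10, slack=4)
Line 5: ['window'] (min_width=6, slack=8)
Line 6: ['compound', 'blue'] (min_width=13, slack=1)
Line 7: ['structure'] (min_width=9, slack=5)
Line 8: ['electric'] (min_width=8, slack=6)
Line 9: ['content', 'tree'] (min_width=12, slack=2)
Line 10: ['bee', 'silver'] (min_width=10, slack=4)
Line 11: ['rain', 'water'] (min_width=10, slack=4)
Line 12: ['code', 'guitar'] (min_width=11, slack=3)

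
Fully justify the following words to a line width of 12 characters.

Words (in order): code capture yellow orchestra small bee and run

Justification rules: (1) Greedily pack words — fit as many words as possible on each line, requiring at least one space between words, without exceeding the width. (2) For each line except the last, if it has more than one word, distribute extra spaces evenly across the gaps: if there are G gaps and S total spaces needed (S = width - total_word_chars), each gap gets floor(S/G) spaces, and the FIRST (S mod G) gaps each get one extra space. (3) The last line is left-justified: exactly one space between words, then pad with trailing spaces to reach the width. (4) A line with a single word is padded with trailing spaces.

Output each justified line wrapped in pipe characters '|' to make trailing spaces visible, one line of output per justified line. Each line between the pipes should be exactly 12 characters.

Answer: |code capture|
|yellow      |
|orchestra   |
|small    bee|
|and run     |

Derivation:
Line 1: ['code', 'capture'] (min_width=12, slack=0)
Line 2: ['yellow'] (min_width=6, slack=6)
Line 3: ['orchestra'] (min_width=9, slack=3)
Line 4: ['small', 'bee'] (min_width=9, slack=3)
Line 5: ['and', 'run'] (min_width=7, slack=5)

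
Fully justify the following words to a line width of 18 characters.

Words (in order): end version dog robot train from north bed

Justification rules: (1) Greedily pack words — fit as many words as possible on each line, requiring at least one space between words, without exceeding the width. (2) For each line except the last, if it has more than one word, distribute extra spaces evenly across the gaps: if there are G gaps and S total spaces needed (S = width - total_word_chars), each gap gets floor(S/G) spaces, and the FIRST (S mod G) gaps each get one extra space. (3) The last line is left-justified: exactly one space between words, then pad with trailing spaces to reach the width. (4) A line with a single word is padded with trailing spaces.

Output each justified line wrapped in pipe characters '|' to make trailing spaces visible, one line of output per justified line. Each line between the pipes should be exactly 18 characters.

Answer: |end   version  dog|
|robot  train  from|
|north bed         |

Derivation:
Line 1: ['end', 'version', 'dog'] (min_width=15, slack=3)
Line 2: ['robot', 'train', 'from'] (min_width=16, slack=2)
Line 3: ['north', 'bed'] (min_width=9, slack=9)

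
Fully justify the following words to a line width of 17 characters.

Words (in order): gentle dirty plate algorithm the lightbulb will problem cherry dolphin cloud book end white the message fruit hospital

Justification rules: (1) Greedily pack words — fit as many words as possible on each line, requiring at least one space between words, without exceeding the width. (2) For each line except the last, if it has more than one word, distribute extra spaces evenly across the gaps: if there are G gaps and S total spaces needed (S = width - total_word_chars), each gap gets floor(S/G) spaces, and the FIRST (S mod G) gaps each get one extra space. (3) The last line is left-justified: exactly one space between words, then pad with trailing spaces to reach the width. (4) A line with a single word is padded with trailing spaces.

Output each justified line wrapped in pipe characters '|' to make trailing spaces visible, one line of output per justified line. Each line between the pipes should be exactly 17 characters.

Answer: |gentle      dirty|
|plate   algorithm|
|the     lightbulb|
|will      problem|
|cherry    dolphin|
|cloud   book  end|
|white the message|
|fruit hospital   |

Derivation:
Line 1: ['gentle', 'dirty'] (min_width=12, slack=5)
Line 2: ['plate', 'algorithm'] (min_width=15, slack=2)
Line 3: ['the', 'lightbulb'] (min_width=13, slack=4)
Line 4: ['will', 'problem'] (min_width=12, slack=5)
Line 5: ['cherry', 'dolphin'] (min_width=14, slack=3)
Line 6: ['cloud', 'book', 'end'] (min_width=14, slack=3)
Line 7: ['white', 'the', 'message'] (min_width=17, slack=0)
Line 8: ['fruit', 'hospital'] (min_width=14, slack=3)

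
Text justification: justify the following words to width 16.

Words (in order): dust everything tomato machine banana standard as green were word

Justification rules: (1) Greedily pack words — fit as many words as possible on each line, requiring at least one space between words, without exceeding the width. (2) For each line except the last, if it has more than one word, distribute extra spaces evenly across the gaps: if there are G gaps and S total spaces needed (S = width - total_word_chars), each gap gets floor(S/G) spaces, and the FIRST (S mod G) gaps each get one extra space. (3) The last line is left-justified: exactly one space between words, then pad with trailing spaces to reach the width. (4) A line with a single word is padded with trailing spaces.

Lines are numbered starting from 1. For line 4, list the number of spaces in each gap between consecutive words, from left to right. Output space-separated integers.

Answer: 3 2

Derivation:
Line 1: ['dust', 'everything'] (min_width=15, slack=1)
Line 2: ['tomato', 'machine'] (min_width=14, slack=2)
Line 3: ['banana', 'standard'] (min_width=15, slack=1)
Line 4: ['as', 'green', 'were'] (min_width=13, slack=3)
Line 5: ['word'] (min_width=4, slack=12)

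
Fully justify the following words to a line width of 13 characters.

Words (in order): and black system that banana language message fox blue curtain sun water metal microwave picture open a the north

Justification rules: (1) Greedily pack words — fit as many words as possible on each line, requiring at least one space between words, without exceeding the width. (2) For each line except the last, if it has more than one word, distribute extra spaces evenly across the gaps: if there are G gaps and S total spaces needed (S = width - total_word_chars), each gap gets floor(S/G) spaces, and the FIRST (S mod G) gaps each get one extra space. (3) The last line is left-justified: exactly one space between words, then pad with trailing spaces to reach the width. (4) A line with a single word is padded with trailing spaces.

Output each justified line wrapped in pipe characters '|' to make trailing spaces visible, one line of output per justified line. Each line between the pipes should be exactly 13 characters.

Line 1: ['and', 'black'] (min_width=9, slack=4)
Line 2: ['system', 'that'] (min_width=11, slack=2)
Line 3: ['banana'] (min_width=6, slack=7)
Line 4: ['language'] (min_width=8, slack=5)
Line 5: ['message', 'fox'] (min_width=11, slack=2)
Line 6: ['blue', 'curtain'] (min_width=12, slack=1)
Line 7: ['sun', 'water'] (min_width=9, slack=4)
Line 8: ['metal'] (min_width=5, slack=8)
Line 9: ['microwave'] (min_width=9, slack=4)
Line 10: ['picture', 'open'] (min_width=12, slack=1)
Line 11: ['a', 'the', 'north'] (min_width=11, slack=2)

Answer: |and     black|
|system   that|
|banana       |
|language     |
|message   fox|
|blue  curtain|
|sun     water|
|metal        |
|microwave    |
|picture  open|
|a the north  |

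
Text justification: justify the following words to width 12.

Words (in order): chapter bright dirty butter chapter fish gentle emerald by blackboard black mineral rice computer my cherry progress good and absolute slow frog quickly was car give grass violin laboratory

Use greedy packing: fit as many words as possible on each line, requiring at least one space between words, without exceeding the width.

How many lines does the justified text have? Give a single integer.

Answer: 19

Derivation:
Line 1: ['chapter'] (min_width=7, slack=5)
Line 2: ['bright', 'dirty'] (min_width=12, slack=0)
Line 3: ['butter'] (min_width=6, slack=6)
Line 4: ['chapter', 'fish'] (min_width=12, slack=0)
Line 5: ['gentle'] (min_width=6, slack=6)
Line 6: ['emerald', 'by'] (min_width=10, slack=2)
Line 7: ['blackboard'] (min_width=10, slack=2)
Line 8: ['black'] (min_width=5, slack=7)
Line 9: ['mineral', 'rice'] (min_width=12, slack=0)
Line 10: ['computer', 'my'] (min_width=11, slack=1)
Line 11: ['cherry'] (min_width=6, slack=6)
Line 12: ['progress'] (min_width=8, slack=4)
Line 13: ['good', 'and'] (min_width=8, slack=4)
Line 14: ['absolute'] (min_width=8, slack=4)
Line 15: ['slow', 'frog'] (min_width=9, slack=3)
Line 16: ['quickly', 'was'] (min_width=11, slack=1)
Line 17: ['car', 'give'] (min_width=8, slack=4)
Line 18: ['grass', 'violin'] (min_width=12, slack=0)
Line 19: ['laboratory'] (min_width=10, slack=2)
Total lines: 19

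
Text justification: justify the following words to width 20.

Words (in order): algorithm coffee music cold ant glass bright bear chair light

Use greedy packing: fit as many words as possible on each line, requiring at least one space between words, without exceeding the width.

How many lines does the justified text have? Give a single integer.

Answer: 4

Derivation:
Line 1: ['algorithm', 'coffee'] (min_width=16, slack=4)
Line 2: ['music', 'cold', 'ant', 'glass'] (min_width=20, slack=0)
Line 3: ['bright', 'bear', 'chair'] (min_width=17, slack=3)
Line 4: ['light'] (min_width=5, slack=15)
Total lines: 4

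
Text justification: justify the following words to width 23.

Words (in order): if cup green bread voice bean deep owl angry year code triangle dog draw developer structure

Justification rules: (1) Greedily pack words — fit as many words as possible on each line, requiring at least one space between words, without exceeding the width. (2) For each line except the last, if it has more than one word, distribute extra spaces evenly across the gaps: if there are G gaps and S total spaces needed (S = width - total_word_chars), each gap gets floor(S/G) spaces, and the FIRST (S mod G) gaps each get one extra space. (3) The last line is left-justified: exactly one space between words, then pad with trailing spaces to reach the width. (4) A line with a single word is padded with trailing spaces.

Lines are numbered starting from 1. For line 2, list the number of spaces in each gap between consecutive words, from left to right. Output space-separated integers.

Line 1: ['if', 'cup', 'green', 'bread'] (min_width=18, slack=5)
Line 2: ['voice', 'bean', 'deep', 'owl'] (min_width=19, slack=4)
Line 3: ['angry', 'year', 'code'] (min_width=15, slack=8)
Line 4: ['triangle', 'dog', 'draw'] (min_width=17, slack=6)
Line 5: ['developer', 'structure'] (min_width=19, slack=4)

Answer: 3 2 2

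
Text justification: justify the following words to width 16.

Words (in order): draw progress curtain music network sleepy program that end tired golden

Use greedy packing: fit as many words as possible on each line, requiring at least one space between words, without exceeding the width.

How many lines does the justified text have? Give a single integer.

Line 1: ['draw', 'progress'] (min_width=13, slack=3)
Line 2: ['curtain', 'music'] (min_width=13, slack=3)
Line 3: ['network', 'sleepy'] (min_width=14, slack=2)
Line 4: ['program', 'that', 'end'] (min_width=16, slack=0)
Line 5: ['tired', 'golden'] (min_width=12, slack=4)
Total lines: 5

Answer: 5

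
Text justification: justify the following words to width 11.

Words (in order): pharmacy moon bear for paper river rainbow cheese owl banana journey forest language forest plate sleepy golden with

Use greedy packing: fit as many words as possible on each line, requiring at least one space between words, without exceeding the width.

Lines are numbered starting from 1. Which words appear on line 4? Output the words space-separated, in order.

Answer: river

Derivation:
Line 1: ['pharmacy'] (min_width=8, slack=3)
Line 2: ['moon', 'bear'] (min_width=9, slack=2)
Line 3: ['for', 'paper'] (min_width=9, slack=2)
Line 4: ['river'] (min_width=5, slack=6)
Line 5: ['rainbow'] (min_width=7, slack=4)
Line 6: ['cheese', 'owl'] (min_width=10, slack=1)
Line 7: ['banana'] (min_width=6, slack=5)
Line 8: ['journey'] (min_width=7, slack=4)
Line 9: ['forest'] (min_width=6, slack=5)
Line 10: ['language'] (min_width=8, slack=3)
Line 11: ['forest'] (min_width=6, slack=5)
Line 12: ['plate'] (min_width=5, slack=6)
Line 13: ['sleepy'] (min_width=6, slack=5)
Line 14: ['golden', 'with'] (min_width=11, slack=0)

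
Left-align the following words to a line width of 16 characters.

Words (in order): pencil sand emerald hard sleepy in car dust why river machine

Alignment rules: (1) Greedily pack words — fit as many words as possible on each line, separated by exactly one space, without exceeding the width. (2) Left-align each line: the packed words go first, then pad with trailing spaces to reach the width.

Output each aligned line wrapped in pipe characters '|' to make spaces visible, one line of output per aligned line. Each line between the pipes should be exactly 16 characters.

Answer: |pencil sand     |
|emerald hard    |
|sleepy in car   |
|dust why river  |
|machine         |

Derivation:
Line 1: ['pencil', 'sand'] (min_width=11, slack=5)
Line 2: ['emerald', 'hard'] (min_width=12, slack=4)
Line 3: ['sleepy', 'in', 'car'] (min_width=13, slack=3)
Line 4: ['dust', 'why', 'river'] (min_width=14, slack=2)
Line 5: ['machine'] (min_width=7, slack=9)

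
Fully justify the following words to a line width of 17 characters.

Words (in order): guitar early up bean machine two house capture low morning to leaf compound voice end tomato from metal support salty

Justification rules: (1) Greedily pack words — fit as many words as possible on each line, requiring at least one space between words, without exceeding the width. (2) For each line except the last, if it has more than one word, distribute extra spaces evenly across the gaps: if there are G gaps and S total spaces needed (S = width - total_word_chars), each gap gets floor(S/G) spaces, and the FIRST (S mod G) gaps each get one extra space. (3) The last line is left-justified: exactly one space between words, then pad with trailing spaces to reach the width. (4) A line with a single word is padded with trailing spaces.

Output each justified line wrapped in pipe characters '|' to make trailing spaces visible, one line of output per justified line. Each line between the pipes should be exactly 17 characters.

Answer: |guitar  early  up|
|bean  machine two|
|house capture low|
|morning  to  leaf|
|compound    voice|
|end  tomato  from|
|metal     support|
|salty            |

Derivation:
Line 1: ['guitar', 'early', 'up'] (min_width=15, slack=2)
Line 2: ['bean', 'machine', 'two'] (min_width=16, slack=1)
Line 3: ['house', 'capture', 'low'] (min_width=17, slack=0)
Line 4: ['morning', 'to', 'leaf'] (min_width=15, slack=2)
Line 5: ['compound', 'voice'] (min_width=14, slack=3)
Line 6: ['end', 'tomato', 'from'] (min_width=15, slack=2)
Line 7: ['metal', 'support'] (min_width=13, slack=4)
Line 8: ['salty'] (min_width=5, slack=12)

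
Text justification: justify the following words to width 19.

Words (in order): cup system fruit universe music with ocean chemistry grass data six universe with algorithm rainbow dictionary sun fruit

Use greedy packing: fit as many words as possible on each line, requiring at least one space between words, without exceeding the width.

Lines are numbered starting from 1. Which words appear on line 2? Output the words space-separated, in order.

Answer: universe music with

Derivation:
Line 1: ['cup', 'system', 'fruit'] (min_width=16, slack=3)
Line 2: ['universe', 'music', 'with'] (min_width=19, slack=0)
Line 3: ['ocean', 'chemistry'] (min_width=15, slack=4)
Line 4: ['grass', 'data', 'six'] (min_width=14, slack=5)
Line 5: ['universe', 'with'] (min_width=13, slack=6)
Line 6: ['algorithm', 'rainbow'] (min_width=17, slack=2)
Line 7: ['dictionary', 'sun'] (min_width=14, slack=5)
Line 8: ['fruit'] (min_width=5, slack=14)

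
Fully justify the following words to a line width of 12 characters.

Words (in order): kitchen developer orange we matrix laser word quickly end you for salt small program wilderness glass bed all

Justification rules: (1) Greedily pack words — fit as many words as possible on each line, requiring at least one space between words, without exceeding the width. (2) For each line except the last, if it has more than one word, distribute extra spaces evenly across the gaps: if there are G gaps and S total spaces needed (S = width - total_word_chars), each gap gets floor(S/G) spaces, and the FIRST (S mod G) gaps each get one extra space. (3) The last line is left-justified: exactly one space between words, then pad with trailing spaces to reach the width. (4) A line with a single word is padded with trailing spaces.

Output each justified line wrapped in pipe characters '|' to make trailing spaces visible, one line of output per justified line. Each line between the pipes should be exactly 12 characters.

Answer: |kitchen     |
|developer   |
|orange    we|
|matrix laser|
|word quickly|
|end  you for|
|salt   small|
|program     |
|wilderness  |
|glass    bed|
|all         |

Derivation:
Line 1: ['kitchen'] (min_width=7, slack=5)
Line 2: ['developer'] (min_width=9, slack=3)
Line 3: ['orange', 'we'] (min_width=9, slack=3)
Line 4: ['matrix', 'laser'] (min_width=12, slack=0)
Line 5: ['word', 'quickly'] (min_width=12, slack=0)
Line 6: ['end', 'you', 'for'] (min_width=11, slack=1)
Line 7: ['salt', 'small'] (min_width=10, slack=2)
Line 8: ['program'] (min_width=7, slack=5)
Line 9: ['wilderness'] (min_width=10, slack=2)
Line 10: ['glass', 'bed'] (min_width=9, slack=3)
Line 11: ['all'] (min_width=3, slack=9)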